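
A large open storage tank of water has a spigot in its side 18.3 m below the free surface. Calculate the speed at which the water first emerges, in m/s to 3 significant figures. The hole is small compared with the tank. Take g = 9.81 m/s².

Torricelli's result v = √(2gh) gives v = √(2·9.81·18.3) = 18.9 m/s.

18.9 m/s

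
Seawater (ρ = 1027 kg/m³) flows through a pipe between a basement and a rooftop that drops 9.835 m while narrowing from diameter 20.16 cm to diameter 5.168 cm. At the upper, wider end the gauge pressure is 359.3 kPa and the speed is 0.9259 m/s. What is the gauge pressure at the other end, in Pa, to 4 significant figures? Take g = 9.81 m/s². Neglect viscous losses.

By continuity, v₂ = v₁·A₁/A₂ = 0.9259·(319.2/20.98) = 14.09 m/s.
Applying Bernoulli between the two ends and solving for P₂: P₂ = P₁ + ½ρ(v₁² − v₂²) − ρgΔh.
P₂ = 359300 + ½·1027·(0.9259² − 14.09²) − 1027·9.81·(−9.835) = 359300 + (-101500) − (-99090) = 356900 Pa.

P₂ = 356900 Pa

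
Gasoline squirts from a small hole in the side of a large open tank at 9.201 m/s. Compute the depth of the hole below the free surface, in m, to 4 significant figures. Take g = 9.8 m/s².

h ≈ 4.319 m

Torricelli: v = √(2gh), so h = v²/(2g).
h = 9.201²/(2·9.8) = 84.66/19.60 = 4.319 m.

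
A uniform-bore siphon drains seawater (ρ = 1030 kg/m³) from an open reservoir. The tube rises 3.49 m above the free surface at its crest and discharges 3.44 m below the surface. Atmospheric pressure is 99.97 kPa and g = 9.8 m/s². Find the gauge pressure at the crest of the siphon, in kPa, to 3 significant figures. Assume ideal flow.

From the surface to the outlet (both open to atmosphere, surface at rest): v = √(2g·h_out) = √(2·9.8·3.44) = 8.21 m/s.
With constant cross-section the crest speed equals v; applying Bernoulli from the surface up to the crest, P_top = P_atm − ½ρv² − ρg·h_top.
P_top = 99970 − ½·1030·8.21² − 1030·9.8·3.49 = 30000 Pa. So P_gauge = P_top − P_atm = -70000 Pa.

P_gauge ≈ -70.0 kPa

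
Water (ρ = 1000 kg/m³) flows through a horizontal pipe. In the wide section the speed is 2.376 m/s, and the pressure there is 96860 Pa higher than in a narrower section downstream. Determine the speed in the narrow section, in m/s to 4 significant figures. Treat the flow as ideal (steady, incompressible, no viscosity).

With h₁ = h₂, rearranging Bernoulli gives v₂ = √(v₁² + 2ΔP/ρ).
v₂ = √(2.376² + 2·96860/1000) = √(5.645 + 193.7) = 14.12 m/s.

14.12 m/s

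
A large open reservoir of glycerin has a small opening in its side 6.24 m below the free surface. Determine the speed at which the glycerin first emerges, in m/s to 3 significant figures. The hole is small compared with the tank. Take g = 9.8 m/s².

Torricelli's result v = √(2gh) gives v = √(2·9.8·6.24) = 11.1 m/s.

11.1 m/s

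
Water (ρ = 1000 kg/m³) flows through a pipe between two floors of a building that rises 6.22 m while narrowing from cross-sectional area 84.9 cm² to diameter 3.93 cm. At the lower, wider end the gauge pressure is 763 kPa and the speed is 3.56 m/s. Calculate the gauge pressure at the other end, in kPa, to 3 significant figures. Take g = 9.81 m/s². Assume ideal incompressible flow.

The volume flow rate is constant, so v₂ = (A₁/A₂)v₁ = (84.9/12.1)·3.56 = 24.9 m/s.
Bernoulli: P₁ + ½ρv₁² + ρg h₁ = P₂ + ½ρv₂² + ρg h₂, so P₂ = P₁ + ½ρ(v₁² − v₂²) − ρg(h₂ − h₁).
P₂ = 763000 + ½·1000·(3.56² − 24.9²) − 1000·9.81·(+6.22) = 763000 + (-304000) − (61000) = 398000 Pa.

P₂ ≈ 398 kPa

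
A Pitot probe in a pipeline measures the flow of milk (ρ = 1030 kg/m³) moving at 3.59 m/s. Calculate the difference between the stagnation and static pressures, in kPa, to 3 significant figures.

ΔP ≈ 6.64 kPa

Bernoulli between the free stream and the stagnation point: ½ρv² = P_stag − P_static.
ΔP = ½·1030·3.59² = 6640 Pa.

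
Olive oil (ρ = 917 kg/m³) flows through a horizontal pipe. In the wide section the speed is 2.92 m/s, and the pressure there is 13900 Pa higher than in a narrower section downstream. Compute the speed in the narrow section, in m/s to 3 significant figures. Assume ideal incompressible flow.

With h₁ = h₂, rearranging Bernoulli gives v₂ = √(v₁² + 2ΔP/ρ).
v₂ = √(2.92² + 2·13900/917) = √(8.53 + 30.3) = 6.23 m/s.

6.23 m/s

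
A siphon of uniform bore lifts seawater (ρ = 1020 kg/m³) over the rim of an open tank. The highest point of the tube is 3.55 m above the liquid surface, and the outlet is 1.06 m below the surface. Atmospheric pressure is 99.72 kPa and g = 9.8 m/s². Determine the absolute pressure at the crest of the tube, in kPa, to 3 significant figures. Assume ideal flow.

Bernoulli surface→outlet gives ½v² = g·h_out, so v = √(2·9.8·1.06) = 4.56 m/s.
The bore is uniform, so the speed at the crest is the same v. Bernoulli surface→crest: P_atm = P_top + ½ρv² + ρg·h_top.
P_top = 99720 − ½·1020·4.56² − 1020·9.8·3.55 = 53600 Pa.

P_top ≈ 53.6 kPa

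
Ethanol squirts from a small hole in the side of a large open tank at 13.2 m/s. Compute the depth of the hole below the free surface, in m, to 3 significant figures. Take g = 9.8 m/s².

h = 8.89 m

Inverting v = √(2gh) gives h = v² / 2g.
h = 13.2²/(2·9.8) = 174/19.60 = 8.89 m.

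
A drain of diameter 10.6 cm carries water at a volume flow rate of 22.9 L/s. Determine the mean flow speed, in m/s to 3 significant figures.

Q = 22.9 L/s = 0.0229 m³/s.
v = Q/A = 0.0229 / 0.00882 = 2.59 m/s.

v = 2.59 m/s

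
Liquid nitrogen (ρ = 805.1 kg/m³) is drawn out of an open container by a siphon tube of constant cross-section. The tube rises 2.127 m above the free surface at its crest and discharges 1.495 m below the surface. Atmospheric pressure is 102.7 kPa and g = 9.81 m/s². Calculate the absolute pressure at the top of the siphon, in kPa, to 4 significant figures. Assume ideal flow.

From the surface to the outlet (both open to atmosphere, surface at rest): v = √(2g·h_out) = √(2·9.81·1.495) = 5.416 m/s.
With constant cross-section the crest speed equals v; applying Bernoulli from the surface up to the crest, P_top = P_atm − ½ρv² − ρg·h_top.
P_top = 102700 − ½·805.1·5.416² − 805.1·9.81·2.127 = 74090 Pa.

P_top = 74.09 kPa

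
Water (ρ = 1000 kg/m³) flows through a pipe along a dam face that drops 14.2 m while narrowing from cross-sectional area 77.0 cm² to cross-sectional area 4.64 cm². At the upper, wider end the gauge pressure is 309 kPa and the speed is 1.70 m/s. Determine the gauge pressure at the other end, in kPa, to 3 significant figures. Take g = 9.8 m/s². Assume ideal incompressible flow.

By continuity, v₂ = v₁·A₁/A₂ = 1.70·(77.0/4.64) = 28.2 m/s.
Applying Bernoulli between the two ends and solving for P₂: P₂ = P₁ + ½ρ(v₁² − v₂²) − ρgΔh.
P₂ = 309000 + ½·1000·(1.70² − 28.2²) − 1000·9.8·(−14.2) = 309000 + (-396000) − (-139000) = 51700 Pa.

P₂ ≈ 51.7 kPa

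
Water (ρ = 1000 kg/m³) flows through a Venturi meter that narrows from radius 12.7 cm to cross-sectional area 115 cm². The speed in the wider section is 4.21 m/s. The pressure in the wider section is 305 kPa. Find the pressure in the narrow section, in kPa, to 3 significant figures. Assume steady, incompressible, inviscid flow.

Mass conservation (A₁v₁ = A₂v₂) gives v₂ = 4.21 × 507/115 = 18.5 m/s.
With no height change, Bernoulli's equation is P₁ + ½ρv₁² = P₂ + ½ρv₂².
P₂ = P₁ − ½ρ(v₂² − v₁²) = 305000 − ½·1000·(18.5² − 4.21²) = 305000 − 163000 = 142000 Pa.

P₂ ≈ 142 kPa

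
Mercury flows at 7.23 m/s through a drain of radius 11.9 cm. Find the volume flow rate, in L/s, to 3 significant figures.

Q = A·v = 0.0445 m² × 7.23 m/s = 0.322 m³/s.
Converting: 0.322 m³/s × 1000 = 322 L/s.

Q ≈ 322 L/s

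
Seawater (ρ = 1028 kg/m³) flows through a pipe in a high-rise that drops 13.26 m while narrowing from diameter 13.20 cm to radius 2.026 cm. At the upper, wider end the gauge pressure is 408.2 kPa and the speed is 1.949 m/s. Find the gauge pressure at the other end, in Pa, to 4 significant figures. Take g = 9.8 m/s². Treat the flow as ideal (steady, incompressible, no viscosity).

Continuity gives A₁v₁ = A₂v₂, so v₂ = (136.8 cm²)/(12.90 cm²) × 1.949 m/s = 20.68 m/s.
Bernoulli: P₁ + ½ρv₁² + ρg h₁ = P₂ + ½ρv₂² + ρg h₂, so P₂ = P₁ + ½ρ(v₁² − v₂²) − ρg(h₂ − h₁).
P₂ = 408200 + ½·1028·(1.949² − 20.68²) − 1028·9.8·(−13.26) = 408200 + (-217900) − (-133600) = 323800 Pa.

323800 Pa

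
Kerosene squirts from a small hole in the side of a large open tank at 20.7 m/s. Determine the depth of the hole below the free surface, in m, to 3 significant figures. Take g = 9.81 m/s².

Inverting v = √(2gh) gives h = v² / 2g.
h = 20.7²/(2·9.81) = 428/19.62 = 21.8 m.

h = 21.8 m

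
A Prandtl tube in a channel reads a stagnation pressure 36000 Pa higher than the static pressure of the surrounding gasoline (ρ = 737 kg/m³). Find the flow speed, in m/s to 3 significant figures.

The dynamic pressure equals the rise in static pressure at the stagnation point: ΔP = ½ρv².
v = √(2ΔP/ρ) = √(2·36000/737) = 9.88 m/s.

v ≈ 9.88 m/s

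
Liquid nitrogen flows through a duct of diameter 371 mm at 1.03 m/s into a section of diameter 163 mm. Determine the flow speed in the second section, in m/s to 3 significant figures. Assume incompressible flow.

v₂ ≈ 5.34 m/s

By continuity, v₂ = v₁·A₁/A₂ = 1.03·(1080/209) = 5.34 m/s.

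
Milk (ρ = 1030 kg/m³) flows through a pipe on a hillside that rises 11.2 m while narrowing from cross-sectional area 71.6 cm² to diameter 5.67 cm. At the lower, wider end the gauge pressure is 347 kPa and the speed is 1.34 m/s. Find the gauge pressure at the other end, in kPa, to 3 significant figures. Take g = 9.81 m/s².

P₂ ≈ 227 kPa

Mass conservation (A₁v₁ = A₂v₂) gives v₂ = 1.34 × 71.6/25.2 = 3.80 m/s.
Applying Bernoulli between the two ends and solving for P₂: P₂ = P₁ + ½ρ(v₁² − v₂²) − ρgΔh.
P₂ = 347000 + ½·1030·(1.34² − 3.80²) − 1030·9.81·(+11.2) = 347000 + (-6510) − (113000) = 227000 Pa.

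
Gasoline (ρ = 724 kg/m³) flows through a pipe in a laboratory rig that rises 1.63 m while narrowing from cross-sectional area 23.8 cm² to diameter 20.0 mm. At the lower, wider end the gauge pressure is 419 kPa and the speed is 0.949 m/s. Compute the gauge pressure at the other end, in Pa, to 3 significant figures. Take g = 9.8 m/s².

Mass conservation (A₁v₁ = A₂v₂) gives v₂ = 0.949 × 23.8/3.14 = 7.19 m/s.
Applying Bernoulli between the two ends and solving for P₂: P₂ = P₁ + ½ρ(v₁² − v₂²) − ρgΔh.
P₂ = 419000 + ½·724·(0.949² − 7.19²) − 724·9.8·(+1.63) = 419000 + (-18400) − (11600) = 389000 Pa.

P₂ ≈ 389000 Pa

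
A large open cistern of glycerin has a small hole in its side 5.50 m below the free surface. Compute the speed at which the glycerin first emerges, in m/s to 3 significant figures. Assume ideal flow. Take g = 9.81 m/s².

Torricelli's result v = √(2gh) gives v = √(2·9.81·5.50) = 10.4 m/s.

10.4 m/s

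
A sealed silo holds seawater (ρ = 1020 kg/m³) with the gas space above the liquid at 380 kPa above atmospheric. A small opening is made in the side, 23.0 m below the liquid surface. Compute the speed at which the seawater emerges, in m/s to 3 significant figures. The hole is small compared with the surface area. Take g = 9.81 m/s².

v ≈ 34.6 m/s

Take point 1 at the surface (v₁ ≈ 0) and point 2 at the hole (at atmospheric pressure). Bernoulli: P₁ + ρg h = P_atm + ½ρv₂².
With P₁ − P_atm = 380000 Pa, v₂ = √(2gh + 2ΔP/ρ) = √(2·9.81·23.0 + 2·380000/1020) = 34.6 m/s.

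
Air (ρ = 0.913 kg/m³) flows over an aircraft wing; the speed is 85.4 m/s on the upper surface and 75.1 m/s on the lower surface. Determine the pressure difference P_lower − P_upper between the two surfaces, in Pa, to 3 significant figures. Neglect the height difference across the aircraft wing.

ΔP ≈ 755 Pa

With negligible Δh, P + ½ρv² is constant, so P_low − P_up = ½ρ(v_up² − v_low²).
ΔP = ½·0.913·(85.4² − 75.1²) = 755 Pa.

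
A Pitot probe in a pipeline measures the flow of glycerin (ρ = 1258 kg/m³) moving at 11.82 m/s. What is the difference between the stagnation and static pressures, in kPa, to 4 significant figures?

At the stagnation point the flow is brought to rest, so Bernoulli gives P_stag − P_static = ½ρv².
ΔP = ½·1258·11.82² = 87880 Pa.

ΔP ≈ 87.88 kPa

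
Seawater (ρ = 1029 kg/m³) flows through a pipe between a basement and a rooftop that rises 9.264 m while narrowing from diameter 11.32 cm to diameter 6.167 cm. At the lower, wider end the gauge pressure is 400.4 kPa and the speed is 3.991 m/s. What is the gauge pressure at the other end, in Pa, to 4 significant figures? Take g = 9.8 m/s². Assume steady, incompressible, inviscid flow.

P₂ = 222100 Pa

Mass conservation (A₁v₁ = A₂v₂) gives v₂ = 3.991 × 100.6/29.87 = 13.45 m/s.
Bernoulli: P₁ + ½ρv₁² + ρg h₁ = P₂ + ½ρv₂² + ρg h₂, so P₂ = P₁ + ½ρ(v₁² − v₂²) − ρg(h₂ − h₁).
P₂ = 400400 + ½·1029·(3.991² − 13.45²) − 1029·9.8·(+9.264) = 400400 + (-84840) − (93420) = 222100 Pa.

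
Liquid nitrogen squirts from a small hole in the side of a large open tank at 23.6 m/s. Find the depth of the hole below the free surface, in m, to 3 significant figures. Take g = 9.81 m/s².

For a small hole in a large open tank, ½v² = gh, giving h = v²/(2g).
h = 23.6²/(2·9.81) = 557/19.62 = 28.4 m.

h = 28.4 m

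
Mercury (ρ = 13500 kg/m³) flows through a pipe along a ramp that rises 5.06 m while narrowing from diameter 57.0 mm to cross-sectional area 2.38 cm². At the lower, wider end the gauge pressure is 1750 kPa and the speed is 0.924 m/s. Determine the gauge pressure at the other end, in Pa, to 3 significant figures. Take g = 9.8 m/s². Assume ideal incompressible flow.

Continuity gives A₁v₁ = A₂v₂, so v₂ = (25.5 cm²)/(2.38 cm²) × 0.924 m/s = 9.91 m/s.
Bernoulli: P₁ + ½ρv₁² + ρg h₁ = P₂ + ½ρv₂² + ρg h₂, so P₂ = P₁ + ½ρ(v₁² − v₂²) − ρg(h₂ − h₁).
P₂ = 1750000 + ½·13500·(0.924² − 9.91²) − 13500·9.8·(+5.06) = 1750000 + (-657000) − (669000) = 424000 Pa.

P₂ ≈ 424000 Pa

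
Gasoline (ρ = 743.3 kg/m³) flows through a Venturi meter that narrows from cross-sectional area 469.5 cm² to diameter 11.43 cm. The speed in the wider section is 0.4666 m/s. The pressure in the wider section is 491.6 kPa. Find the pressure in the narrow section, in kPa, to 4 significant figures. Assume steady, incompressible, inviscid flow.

P₂ = 490.0 kPa

The volume flow rate is constant, so v₂ = (A₁/A₂)v₁ = (469.5/102.6)·0.4666 = 2.135 m/s.
Bernoulli (h₁ = h₂): P₁ − P₂ = ½ρ(v₂² − v₁²).
P₂ = P₁ − ½ρ(v₂² − v₁²) = 491600 − ½·743.3·(2.135² − 0.4666²) = 491600 − 1613 = 490000 Pa.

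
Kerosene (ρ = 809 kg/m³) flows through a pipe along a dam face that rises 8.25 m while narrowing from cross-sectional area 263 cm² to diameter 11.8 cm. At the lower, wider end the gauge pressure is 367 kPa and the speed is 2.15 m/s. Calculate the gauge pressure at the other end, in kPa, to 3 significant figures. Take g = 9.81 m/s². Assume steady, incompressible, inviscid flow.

Mass conservation (A₁v₁ = A₂v₂) gives v₂ = 2.15 × 263/109 = 5.17 m/s.
Energy conservation along the streamline gives P₂ = P₁ − ½ρ(v₂² − v₁²) − ρg(h₂ − h₁).
P₂ = 367000 + ½·809·(2.15² − 5.17²) − 809·9.81·(+8.25) = 367000 + (-8940) − (65500) = 293000 Pa.

P₂ ≈ 293 kPa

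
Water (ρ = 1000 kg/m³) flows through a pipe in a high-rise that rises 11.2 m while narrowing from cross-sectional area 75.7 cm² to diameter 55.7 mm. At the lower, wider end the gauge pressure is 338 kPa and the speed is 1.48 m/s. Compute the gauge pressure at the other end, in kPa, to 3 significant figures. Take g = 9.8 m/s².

Mass conservation (A₁v₁ = A₂v₂) gives v₂ = 1.48 × 75.7/24.4 = 4.60 m/s.
Bernoulli: P₁ + ½ρv₁² + ρg h₁ = P₂ + ½ρv₂² + ρg h₂, so P₂ = P₁ + ½ρ(v₁² − v₂²) − ρg(h₂ − h₁).
P₂ = 338000 + ½·1000·(1.48² − 4.60²) − 1000·9.8·(+11.2) = 338000 + (-9480) − (110000) = 219000 Pa.

P₂ ≈ 219 kPa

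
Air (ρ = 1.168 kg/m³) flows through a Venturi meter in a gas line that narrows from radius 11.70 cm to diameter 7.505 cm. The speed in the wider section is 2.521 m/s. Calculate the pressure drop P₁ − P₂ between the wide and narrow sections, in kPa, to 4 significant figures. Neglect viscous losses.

ΔP ≈ 0.3471 kPa

By continuity, v₂ = v₁·A₁/A₂ = 2.521·(430.1/44.24) = 24.51 m/s.
The pipe is horizontal, so Bernoulli reduces to P₁ + ½ρv₁² = P₂ + ½ρv₂².
P₁ − P₂ = ½·1.168·(24.51² − 2.521²) = ½·1.168·594.3 = 347.1 Pa.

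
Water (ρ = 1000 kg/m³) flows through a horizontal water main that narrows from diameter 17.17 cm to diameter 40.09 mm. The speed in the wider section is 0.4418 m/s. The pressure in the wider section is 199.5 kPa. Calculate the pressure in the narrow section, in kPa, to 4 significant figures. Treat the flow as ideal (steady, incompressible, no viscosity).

P₂ ≈ 166.8 kPa

The volume flow rate is constant, so v₂ = (A₁/A₂)v₁ = (231.5/12.62)·0.4418 = 8.104 m/s.
Along the horizontal streamline, P + ½ρv² is constant.
P₂ = P₁ − ½ρ(v₂² − v₁²) = 199500 − ½·1000·(8.104² − 0.4418²) = 199500 − 32740 = 166800 Pa.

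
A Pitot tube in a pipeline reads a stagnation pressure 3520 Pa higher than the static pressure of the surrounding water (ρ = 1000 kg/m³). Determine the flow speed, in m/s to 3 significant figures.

2.65 m/s

Bernoulli between the free stream and the stagnation point: ½ρv² = P_stag − P_static.
v = √(2ΔP/ρ) = √(2·3520/1000) = 2.65 m/s.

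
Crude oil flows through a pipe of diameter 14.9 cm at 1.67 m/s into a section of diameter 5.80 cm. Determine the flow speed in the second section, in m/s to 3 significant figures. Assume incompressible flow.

v₂ ≈ 11.0 m/s

Continuity gives A₁v₁ = A₂v₂, so v₂ = (174 cm²)/(26.4 cm²) × 1.67 m/s = 11.0 m/s.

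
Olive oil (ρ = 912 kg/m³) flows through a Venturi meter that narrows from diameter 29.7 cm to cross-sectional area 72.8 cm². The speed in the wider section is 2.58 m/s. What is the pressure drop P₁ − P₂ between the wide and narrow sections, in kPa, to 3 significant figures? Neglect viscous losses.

272 kPa

By continuity, v₂ = v₁·A₁/A₂ = 2.58·(693/72.8) = 24.6 m/s.
The pipe is horizontal, so Bernoulli reduces to P₁ + ½ρv₁² = P₂ + ½ρv₂².
P₁ − P₂ = ½·912·(24.6² − 2.58²) = ½·912·596 = 272000 Pa.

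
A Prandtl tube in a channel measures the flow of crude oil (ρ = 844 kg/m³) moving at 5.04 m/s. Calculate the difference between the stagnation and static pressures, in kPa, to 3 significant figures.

Bernoulli between the free stream and the stagnation point: ½ρv² = P_stag − P_static.
ΔP = ½·844·5.04² = 10700 Pa.

ΔP = 10.7 kPa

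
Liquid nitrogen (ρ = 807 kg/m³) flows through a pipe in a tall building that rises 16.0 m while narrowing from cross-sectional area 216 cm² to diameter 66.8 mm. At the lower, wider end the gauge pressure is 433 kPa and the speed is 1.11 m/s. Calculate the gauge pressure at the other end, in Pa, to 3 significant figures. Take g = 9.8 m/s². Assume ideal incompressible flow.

The volume flow rate is constant, so v₂ = (A₁/A₂)v₁ = (216/35.0)·1.11 = 6.84 m/s.
Applying Bernoulli between the two ends and solving for P₂: P₂ = P₁ + ½ρ(v₁² − v₂²) − ρgΔh.
P₂ = 433000 + ½·807·(1.11² − 6.84²) − 807·9.8·(+16.0) = 433000 + (-18400) − (127000) = 288000 Pa.

P₂ ≈ 288000 Pa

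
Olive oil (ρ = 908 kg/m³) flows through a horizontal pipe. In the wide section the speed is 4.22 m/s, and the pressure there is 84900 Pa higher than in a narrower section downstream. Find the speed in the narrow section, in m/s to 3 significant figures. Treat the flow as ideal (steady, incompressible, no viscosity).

Horizontal Bernoulli: P₁ + ½ρv₁² = P₂ + ½ρv₂², so v₂² = v₁² + 2(P₁ − P₂)/ρ.
v₂ = √(4.22² + 2·84900/908) = √(17.8 + 187) = 14.3 m/s.

v₂ = 14.3 m/s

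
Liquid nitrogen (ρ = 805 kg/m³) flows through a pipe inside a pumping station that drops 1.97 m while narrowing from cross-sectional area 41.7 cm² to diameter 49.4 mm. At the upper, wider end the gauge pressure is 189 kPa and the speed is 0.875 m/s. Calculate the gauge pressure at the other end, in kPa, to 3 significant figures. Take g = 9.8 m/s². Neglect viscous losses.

By continuity, v₂ = v₁·A₁/A₂ = 0.875·(41.7/19.2) = 1.90 m/s.
Energy conservation along the streamline gives P₂ = P₁ − ½ρ(v₂² − v₁²) − ρg(h₂ − h₁).
P₂ = 189000 + ½·805·(0.875² − 1.90²) − 805·9.8·(−1.97) = 189000 + (-1150) − (-15500) = 203000 Pa.

P₂ = 203 kPa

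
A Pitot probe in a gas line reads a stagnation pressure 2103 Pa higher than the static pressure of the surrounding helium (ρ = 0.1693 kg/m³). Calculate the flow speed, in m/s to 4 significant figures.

Bernoulli between the free stream and the stagnation point: ½ρv² = P_stag − P_static.
v = √(2ΔP/ρ) = √(2·2103/0.1693) = 157.6 m/s.

v ≈ 157.6 m/s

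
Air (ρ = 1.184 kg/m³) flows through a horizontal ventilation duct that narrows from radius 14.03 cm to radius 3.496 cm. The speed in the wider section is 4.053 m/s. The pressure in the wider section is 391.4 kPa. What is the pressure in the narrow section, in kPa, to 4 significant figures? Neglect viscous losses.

The volume flow rate is constant, so v₂ = (A₁/A₂)v₁ = (618.4/38.40)·4.053 = 65.28 m/s.
Along the horizontal streamline, P + ½ρv² is constant.
P₂ = P₁ − ½ρ(v₂² − v₁²) = 391400 − ½·1.184·(65.28² − 4.053²) = 391400 − 2513 = 388900 Pa.

P₂ ≈ 388.9 kPa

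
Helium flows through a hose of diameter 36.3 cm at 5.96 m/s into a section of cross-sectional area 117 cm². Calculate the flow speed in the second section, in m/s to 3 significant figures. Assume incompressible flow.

Continuity gives A₁v₁ = A₂v₂, so v₂ = (1030 cm²)/(117 cm²) × 5.96 m/s = 52.7 m/s.

v₂ ≈ 52.7 m/s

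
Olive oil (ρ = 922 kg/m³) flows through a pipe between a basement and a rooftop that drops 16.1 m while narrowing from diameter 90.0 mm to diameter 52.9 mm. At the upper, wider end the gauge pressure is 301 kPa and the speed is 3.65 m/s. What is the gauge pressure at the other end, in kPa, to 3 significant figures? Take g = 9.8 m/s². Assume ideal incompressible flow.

P₂ ≈ 401 kPa

Continuity gives A₁v₁ = A₂v₂, so v₂ = (63.6 cm²)/(22.0 cm²) × 3.65 m/s = 10.6 m/s.
Energy conservation along the streamline gives P₂ = P₁ − ½ρ(v₂² − v₁²) − ρg(h₂ − h₁).
P₂ = 301000 + ½·922·(3.65² − 10.6²) − 922·9.8·(−16.1) = 301000 + (-45300) − (-145000) = 401000 Pa.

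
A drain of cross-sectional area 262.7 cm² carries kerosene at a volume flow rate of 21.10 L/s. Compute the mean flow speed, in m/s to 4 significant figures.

v = 0.8032 m/s

Q = 21.10 L/s = 0.02110 m³/s.
v = Q/A = 0.02110 / 0.02627 = 0.8032 m/s.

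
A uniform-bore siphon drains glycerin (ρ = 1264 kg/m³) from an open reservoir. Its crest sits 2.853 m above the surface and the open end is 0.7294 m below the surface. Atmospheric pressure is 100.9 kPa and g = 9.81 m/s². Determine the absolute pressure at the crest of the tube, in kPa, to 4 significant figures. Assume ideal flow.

56.48 kPa

The outlet speed comes from Torricelli: v = √(2g·0.7294) = 3.783 m/s.
The bore is uniform, so the speed at the crest is the same v. Bernoulli surface→crest: P_atm = P_top + ½ρv² + ρg·h_top.
P_top = 100900 − ½·1264·3.783² − 1264·9.81·2.853 = 56480 Pa.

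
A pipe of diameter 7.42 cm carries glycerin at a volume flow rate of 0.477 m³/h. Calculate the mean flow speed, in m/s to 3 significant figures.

Q = 0.477 m³/h = 0.000132 m³/s.
v = Q/A = 0.000132 / 0.00432 = 0.0306 m/s.

v = 0.0306 m/s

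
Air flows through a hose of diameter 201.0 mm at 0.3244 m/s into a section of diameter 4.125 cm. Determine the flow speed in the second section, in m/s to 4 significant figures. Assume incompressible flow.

By continuity, v₂ = v₁·A₁/A₂ = 0.3244·(317.3/13.36) = 7.702 m/s.

v₂ ≈ 7.702 m/s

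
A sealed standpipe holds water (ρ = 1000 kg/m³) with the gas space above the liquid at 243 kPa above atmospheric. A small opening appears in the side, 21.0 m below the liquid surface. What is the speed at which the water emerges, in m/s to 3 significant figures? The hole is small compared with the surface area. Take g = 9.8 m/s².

30.0 m/s

Take point 1 at the surface (v₁ ≈ 0) and point 2 at the hole (at atmospheric pressure). Bernoulli: P₁ + ρg h = P_atm + ½ρv₂².
With P₁ − P_atm = 243000 Pa, v₂ = √(2gh + 2ΔP/ρ) = √(2·9.8·21.0 + 2·243000/1000) = 30.0 m/s.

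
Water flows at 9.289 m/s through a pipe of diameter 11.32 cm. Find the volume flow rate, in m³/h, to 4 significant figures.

Q ≈ 336.6 m³/h

Q = A·v = 0.01006 m² × 9.289 m/s = 0.09349 m³/s.
Converting: 0.09349 m³/s × 3600 = 336.6 m³/h.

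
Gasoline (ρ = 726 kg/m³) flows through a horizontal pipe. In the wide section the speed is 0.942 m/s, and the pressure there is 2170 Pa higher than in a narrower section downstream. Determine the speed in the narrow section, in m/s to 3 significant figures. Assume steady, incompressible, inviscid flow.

v₂ ≈ 2.62 m/s

Horizontal Bernoulli: P₁ + ½ρv₁² = P₂ + ½ρv₂², so v₂² = v₁² + 2(P₁ − P₂)/ρ.
v₂ = √(0.942² + 2·2170/726) = √(0.887 + 5.98) = 2.62 m/s.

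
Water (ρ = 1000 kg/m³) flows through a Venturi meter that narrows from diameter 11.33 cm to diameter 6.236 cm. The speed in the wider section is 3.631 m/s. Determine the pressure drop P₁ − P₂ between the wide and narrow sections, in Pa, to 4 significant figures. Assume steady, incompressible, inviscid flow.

The volume flow rate is constant, so v₂ = (A₁/A₂)v₁ = (100.8/30.54)·3.631 = 11.99 m/s.
Bernoulli (h₁ = h₂): P₁ − P₂ = ½ρ(v₂² − v₁²).
P₁ − P₂ = ½·1000·(11.99² − 3.631²) = ½·1000·130.5 = 65240 Pa.

65240 Pa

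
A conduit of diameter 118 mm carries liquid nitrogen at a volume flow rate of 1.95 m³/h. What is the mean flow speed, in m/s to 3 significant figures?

Q = 1.95 m³/h = 0.000542 m³/s.
v = Q/A = 0.000542 / 0.0109 = 0.0495 m/s.

0.0495 m/s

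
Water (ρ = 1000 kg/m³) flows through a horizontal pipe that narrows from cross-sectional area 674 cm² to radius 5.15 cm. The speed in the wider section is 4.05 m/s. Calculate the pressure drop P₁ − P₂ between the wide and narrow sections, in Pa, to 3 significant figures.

ΔP ≈ 528000 Pa

The volume flow rate is constant, so v₂ = (A₁/A₂)v₁ = (674/83.3)·4.05 = 32.8 m/s.
With no height change, Bernoulli's equation is P₁ + ½ρv₁² = P₂ + ½ρv₂².
P₁ − P₂ = ½·1000·(32.8² − 4.05²) = ½·1000·1060 = 528000 Pa.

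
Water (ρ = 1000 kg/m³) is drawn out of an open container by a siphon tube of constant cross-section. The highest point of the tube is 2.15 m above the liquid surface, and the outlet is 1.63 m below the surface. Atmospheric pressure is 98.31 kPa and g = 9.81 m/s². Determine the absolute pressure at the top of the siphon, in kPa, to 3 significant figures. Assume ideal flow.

61.2 kPa

From the surface to the outlet (both open to atmosphere, surface at rest): v = √(2g·h_out) = √(2·9.81·1.63) = 5.66 m/s.
With constant cross-section the crest speed equals v; applying Bernoulli from the surface up to the crest, P_top = P_atm − ½ρv² − ρg·h_top.
P_top = 98310 − ½·1000·5.66² − 1000·9.81·2.15 = 61200 Pa.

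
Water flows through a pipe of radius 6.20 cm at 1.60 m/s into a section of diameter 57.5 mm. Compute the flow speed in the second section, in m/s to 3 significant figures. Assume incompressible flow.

v₂ = 7.44 m/s

Continuity gives A₁v₁ = A₂v₂, so v₂ = (121 cm²)/(26.0 cm²) × 1.60 m/s = 7.44 m/s.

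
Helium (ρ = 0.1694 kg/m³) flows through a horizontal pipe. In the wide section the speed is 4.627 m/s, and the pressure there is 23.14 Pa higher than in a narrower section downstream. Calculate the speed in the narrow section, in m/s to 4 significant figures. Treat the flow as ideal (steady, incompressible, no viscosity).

17.16 m/s

Horizontal Bernoulli: P₁ + ½ρv₁² = P₂ + ½ρv₂², so v₂² = v₁² + 2(P₁ − P₂)/ρ.
v₂ = √(4.627² + 2·23.14/0.1694) = √(21.41 + 273.2) = 17.16 m/s.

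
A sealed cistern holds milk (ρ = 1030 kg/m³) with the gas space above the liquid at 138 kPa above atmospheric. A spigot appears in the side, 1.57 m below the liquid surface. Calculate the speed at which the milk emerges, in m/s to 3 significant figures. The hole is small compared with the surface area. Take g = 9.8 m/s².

v = 17.3 m/s

Take point 1 at the surface (v₁ ≈ 0) and point 2 at the hole (at atmospheric pressure). Bernoulli: P₁ + ρg h = P_atm + ½ρv₂².
With P₁ − P_atm = 138000 Pa, v₂ = √(2gh + 2ΔP/ρ) = √(2·9.8·1.57 + 2·138000/1030) = 17.3 m/s.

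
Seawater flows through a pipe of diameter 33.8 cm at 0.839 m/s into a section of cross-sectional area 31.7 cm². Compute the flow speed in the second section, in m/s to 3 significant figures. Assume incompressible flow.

v₂ ≈ 23.7 m/s

Mass conservation (A₁v₁ = A₂v₂) gives v₂ = 0.839 × 897/31.7 = 23.7 m/s.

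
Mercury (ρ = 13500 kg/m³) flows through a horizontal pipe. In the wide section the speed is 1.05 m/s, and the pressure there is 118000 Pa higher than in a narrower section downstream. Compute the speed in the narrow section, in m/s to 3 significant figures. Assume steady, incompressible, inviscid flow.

v₂ = 4.31 m/s

Along the level pipe P + ½ρv² is conserved, hence v₂² = v₁² + 2(P₁ − P₂)/ρ.
v₂ = √(1.05² + 2·118000/13500) = √(1.10 + 17.5) = 4.31 m/s.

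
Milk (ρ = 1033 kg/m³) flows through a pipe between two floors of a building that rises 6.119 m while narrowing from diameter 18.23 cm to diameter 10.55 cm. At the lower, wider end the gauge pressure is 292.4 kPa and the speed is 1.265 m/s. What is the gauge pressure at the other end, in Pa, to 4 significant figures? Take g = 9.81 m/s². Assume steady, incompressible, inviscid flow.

P₂ = 223800 Pa

The volume flow rate is constant, so v₂ = (A₁/A₂)v₁ = (261.0/87.42)·1.265 = 3.777 m/s.
Energy conservation along the streamline gives P₂ = P₁ − ½ρ(v₂² − v₁²) − ρg(h₂ − h₁).
P₂ = 292400 + ½·1033·(1.265² − 3.777²) − 1033·9.81·(+6.119) = 292400 + (-6542) − (62010) = 223800 Pa.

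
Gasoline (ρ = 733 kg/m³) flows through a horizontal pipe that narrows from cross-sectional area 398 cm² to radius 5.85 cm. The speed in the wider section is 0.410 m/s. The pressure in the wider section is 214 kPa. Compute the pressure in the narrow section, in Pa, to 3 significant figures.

P₂ ≈ 213000 Pa

The volume flow rate is constant, so v₂ = (A₁/A₂)v₁ = (398/108)·0.410 = 1.52 m/s.
Bernoulli (h₁ = h₂): P₁ − P₂ = ½ρ(v₂² − v₁²).
P₂ = P₁ − ½ρ(v₂² − v₁²) = 214000 − ½·733·(1.52² − 0.410²) = 214000 − 783 = 213000 Pa.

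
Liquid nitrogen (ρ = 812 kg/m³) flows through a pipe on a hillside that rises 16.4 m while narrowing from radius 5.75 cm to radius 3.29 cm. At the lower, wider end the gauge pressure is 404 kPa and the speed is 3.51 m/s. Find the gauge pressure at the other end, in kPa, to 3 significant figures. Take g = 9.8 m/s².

232 kPa

Continuity gives A₁v₁ = A₂v₂, so v₂ = (104 cm²)/(34.0 cm²) × 3.51 m/s = 10.7 m/s.
Bernoulli: P₁ + ½ρv₁² + ρg h₁ = P₂ + ½ρv₂² + ρg h₂, so P₂ = P₁ + ½ρ(v₁² − v₂²) − ρg(h₂ − h₁).
P₂ = 404000 + ½·812·(3.51² − 10.7²) − 812·9.8·(+16.4) = 404000 + (-41700) − (131000) = 232000 Pa.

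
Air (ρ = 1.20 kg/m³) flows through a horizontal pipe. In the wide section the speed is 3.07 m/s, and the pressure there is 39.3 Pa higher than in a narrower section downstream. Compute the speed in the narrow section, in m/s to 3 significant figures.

Along the level pipe P + ½ρv² is conserved, hence v₂² = v₁² + 2(P₁ − P₂)/ρ.
v₂ = √(3.07² + 2·39.3/1.20) = √(9.42 + 65.5) = 8.66 m/s.

8.66 m/s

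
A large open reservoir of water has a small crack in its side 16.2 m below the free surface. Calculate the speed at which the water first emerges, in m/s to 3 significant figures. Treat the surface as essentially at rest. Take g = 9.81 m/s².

v = 17.8 m/s

The surface is effectively still and both ends are open, so ½v² = gh and v = √(2·9.81·16.2) = 17.8 m/s.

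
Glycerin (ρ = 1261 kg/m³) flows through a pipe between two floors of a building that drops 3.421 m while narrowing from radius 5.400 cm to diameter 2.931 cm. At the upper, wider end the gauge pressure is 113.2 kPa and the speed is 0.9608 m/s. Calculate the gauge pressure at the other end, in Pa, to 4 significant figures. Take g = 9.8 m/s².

48760 Pa

By continuity, v₂ = v₁·A₁/A₂ = 0.9608·(91.61/6.747) = 13.05 m/s.
Applying Bernoulli between the two ends and solving for P₂: P₂ = P₁ + ½ρ(v₁² − v₂²) − ρgΔh.
P₂ = 113200 + ½·1261·(0.9608² − 13.05²) − 1261·9.8·(−3.421) = 113200 + (-106700) − (-42280) = 48760 Pa.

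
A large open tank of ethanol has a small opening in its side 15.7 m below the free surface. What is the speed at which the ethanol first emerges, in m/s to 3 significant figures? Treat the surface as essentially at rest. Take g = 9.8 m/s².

v = 17.5 m/s

With the surface at rest and both surface and jet at atmospheric pressure, Bernoulli gives ρg h = ½ρv², so v = √(2gh) = √(2·9.8·15.7) = 17.5 m/s.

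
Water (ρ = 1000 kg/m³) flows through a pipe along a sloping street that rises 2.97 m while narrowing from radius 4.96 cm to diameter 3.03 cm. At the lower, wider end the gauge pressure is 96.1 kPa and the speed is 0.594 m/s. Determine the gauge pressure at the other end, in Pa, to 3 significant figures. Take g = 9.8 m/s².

The volume flow rate is constant, so v₂ = (A₁/A₂)v₁ = (77.3/7.21)·0.594 = 6.37 m/s.
Bernoulli: P₁ + ½ρv₁² + ρg h₁ = P₂ + ½ρv₂² + ρg h₂, so P₂ = P₁ + ½ρ(v₁² − v₂²) − ρg(h₂ − h₁).
P₂ = 96100 + ½·1000·(0.594² − 6.37²) − 1000·9.8·(+2.97) = 96100 + (-20100) − (29100) = 46900 Pa.

P₂ = 46900 Pa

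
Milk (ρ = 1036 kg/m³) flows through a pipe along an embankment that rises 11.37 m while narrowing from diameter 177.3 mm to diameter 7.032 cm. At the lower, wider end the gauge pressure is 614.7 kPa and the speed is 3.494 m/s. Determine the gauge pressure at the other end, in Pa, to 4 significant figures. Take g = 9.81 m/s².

P₂ ≈ 249900 Pa

Mass conservation (A₁v₁ = A₂v₂) gives v₂ = 3.494 × 246.9/38.84 = 22.21 m/s.
Bernoulli: P₁ + ½ρv₁² + ρg h₁ = P₂ + ½ρv₂² + ρg h₂, so P₂ = P₁ + ½ρ(v₁² − v₂²) − ρg(h₂ − h₁).
P₂ = 614700 + ½·1036·(3.494² − 22.21²) − 1036·9.81·(+11.37) = 614700 + (-249200) − (115600) = 249900 Pa.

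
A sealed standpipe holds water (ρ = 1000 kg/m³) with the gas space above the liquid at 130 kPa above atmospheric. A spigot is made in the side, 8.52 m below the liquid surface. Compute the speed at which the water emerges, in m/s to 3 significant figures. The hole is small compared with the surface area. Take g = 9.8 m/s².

Take point 1 at the surface (v₁ ≈ 0) and point 2 at the hole (at atmospheric pressure). Bernoulli: P₁ + ρg h = P_atm + ½ρv₂².
With P₁ − P_atm = 130000 Pa, v₂ = √(2gh + 2ΔP/ρ) = √(2·9.8·8.52 + 2·130000/1000) = 20.7 m/s.

v ≈ 20.7 m/s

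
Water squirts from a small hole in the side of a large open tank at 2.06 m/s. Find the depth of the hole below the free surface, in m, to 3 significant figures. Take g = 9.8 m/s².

For a small hole in a large open tank, ½v² = gh, giving h = v²/(2g).
h = 2.06²/(2·9.8) = 4.24/19.60 = 0.217 m.

h ≈ 0.217 m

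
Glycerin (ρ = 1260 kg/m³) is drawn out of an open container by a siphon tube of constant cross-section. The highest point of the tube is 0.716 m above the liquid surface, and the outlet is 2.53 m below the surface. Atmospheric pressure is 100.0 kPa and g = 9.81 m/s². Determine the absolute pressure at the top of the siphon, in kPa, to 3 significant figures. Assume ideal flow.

Bernoulli surface→outlet gives ½v² = g·h_out, so v = √(2·9.81·2.53) = 7.05 m/s.
With constant cross-section the crest speed equals v; applying Bernoulli from the surface up to the crest, P_top = P_atm − ½ρv² − ρg·h_top.
P_top = 100000 − ½·1260·7.05² − 1260·9.81·0.716 = 59900 Pa.

P_top ≈ 59.9 kPa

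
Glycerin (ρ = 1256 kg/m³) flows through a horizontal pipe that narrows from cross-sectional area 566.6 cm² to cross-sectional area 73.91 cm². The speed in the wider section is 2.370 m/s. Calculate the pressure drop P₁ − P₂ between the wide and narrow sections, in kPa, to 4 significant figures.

Continuity gives A₁v₁ = A₂v₂, so v₂ = (566.6 cm²)/(73.91 cm²) × 2.370 m/s = 18.17 m/s.
Along the horizontal streamline, P + ½ρv² is constant.
P₁ − P₂ = ½·1256·(18.17² − 2.370²) = ½·1256·324.5 = 203800 Pa.

ΔP ≈ 203.8 kPa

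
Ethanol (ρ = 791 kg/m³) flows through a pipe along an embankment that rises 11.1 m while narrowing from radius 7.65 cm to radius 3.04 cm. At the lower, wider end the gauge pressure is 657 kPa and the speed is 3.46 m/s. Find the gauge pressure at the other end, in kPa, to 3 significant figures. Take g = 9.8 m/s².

Mass conservation (A₁v₁ = A₂v₂) gives v₂ = 3.46 × 184/29.0 = 21.9 m/s.
Energy conservation along the streamline gives P₂ = P₁ − ½ρ(v₂² − v₁²) − ρg(h₂ − h₁).
P₂ = 657000 + ½·791·(3.46² − 21.9²) − 791·9.8·(+11.1) = 657000 + (-185000) − (86000) = 386000 Pa.

P₂ = 386 kPa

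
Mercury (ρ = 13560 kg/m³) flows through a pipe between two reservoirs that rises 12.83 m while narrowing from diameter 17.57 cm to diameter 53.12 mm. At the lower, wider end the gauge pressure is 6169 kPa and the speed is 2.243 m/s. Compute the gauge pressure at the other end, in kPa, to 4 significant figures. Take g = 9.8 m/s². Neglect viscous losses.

415.5 kPa

Mass conservation (A₁v₁ = A₂v₂) gives v₂ = 2.243 × 242.5/22.16 = 24.54 m/s.
Bernoulli: P₁ + ½ρv₁² + ρg h₁ = P₂ + ½ρv₂² + ρg h₂, so P₂ = P₁ + ½ρ(v₁² − v₂²) − ρg(h₂ − h₁).
P₂ = 6169000 + ½·13560·(2.243² − 24.54²) − 13560·9.8·(+12.83) = 6169000 + (-4049000) − (1705000) = 415500 Pa.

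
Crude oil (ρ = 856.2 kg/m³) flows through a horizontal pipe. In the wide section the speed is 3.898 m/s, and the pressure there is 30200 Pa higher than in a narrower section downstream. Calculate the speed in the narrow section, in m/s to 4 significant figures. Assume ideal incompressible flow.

Horizontal Bernoulli: P₁ + ½ρv₁² = P₂ + ½ρv₂², so v₂² = v₁² + 2(P₁ − P₂)/ρ.
v₂ = √(3.898² + 2·30200/856.2) = √(15.19 + 70.54) = 9.260 m/s.

v₂ = 9.260 m/s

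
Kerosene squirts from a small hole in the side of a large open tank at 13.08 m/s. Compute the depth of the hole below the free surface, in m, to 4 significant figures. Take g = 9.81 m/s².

h ≈ 8.720 m

Inverting v = √(2gh) gives h = v² / 2g.
h = 13.08²/(2·9.81) = 171.1/19.62 = 8.720 m.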